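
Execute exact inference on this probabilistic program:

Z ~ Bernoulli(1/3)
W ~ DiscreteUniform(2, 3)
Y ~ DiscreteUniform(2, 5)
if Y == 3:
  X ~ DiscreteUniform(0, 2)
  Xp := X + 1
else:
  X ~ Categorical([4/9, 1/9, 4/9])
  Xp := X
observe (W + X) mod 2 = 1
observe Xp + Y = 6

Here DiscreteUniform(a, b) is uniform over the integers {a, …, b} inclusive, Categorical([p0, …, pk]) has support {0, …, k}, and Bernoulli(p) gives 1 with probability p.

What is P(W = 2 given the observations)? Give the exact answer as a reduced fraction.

Enumerate traces; 6 have nonzero weight after conditioning:
  (Z=0, W=2, Y=5, X=1) weight 1/108
  (Z=0, W=3, Y=3, X=2) weight 1/36
  (Z=0, W=3, Y=4, X=2) weight 1/27
  (Z=1, W=2, Y=5, X=1) weight 1/216
  (Z=1, W=3, Y=3, X=2) weight 1/72
  (Z=1, W=3, Y=4, X=2) weight 1/54
Group by W:
  weight(W=2) = 1/72
  weight(W=3) = 7/72
Total weight = 1/72 + 7/72 = 1/9
P(W=2 | obs) = 1/72 / 1/9 = 1/8
P(W=3 | obs) = 7/72 / 1/9 = 7/8

P(W = 2 | obs) = 1/8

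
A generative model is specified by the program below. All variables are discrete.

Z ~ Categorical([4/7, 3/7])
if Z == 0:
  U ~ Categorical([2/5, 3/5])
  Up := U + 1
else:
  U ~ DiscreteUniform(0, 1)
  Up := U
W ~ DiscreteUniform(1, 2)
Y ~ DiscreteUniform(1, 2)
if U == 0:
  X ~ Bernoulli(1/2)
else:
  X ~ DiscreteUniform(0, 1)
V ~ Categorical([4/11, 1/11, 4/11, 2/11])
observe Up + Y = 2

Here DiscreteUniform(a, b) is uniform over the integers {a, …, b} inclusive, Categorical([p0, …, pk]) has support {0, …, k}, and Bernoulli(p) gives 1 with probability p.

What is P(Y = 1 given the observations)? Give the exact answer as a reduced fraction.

Enumerate traces; 48 have nonzero weight after conditioning:
  (Z=0, U=0, W=1, Y=1, X=0, V=0) weight 4/385
  (Z=0, U=0, W=1, Y=1, X=0, V=1) weight 1/385
  (Z=0, U=0, W=1, Y=1, X=0, V=2) weight 4/385
  (Z=0, U=0, W=1, Y=1, X=0, V=3) weight 2/385
  (Z=0, U=0, W=1, Y=1, X=1, V=0) weight 4/385
  (Z=0, U=0, W=1, Y=1, X=1, V=1) weight 1/385
  (Z=0, U=0, W=1, Y=1, X=1, V=2) weight 4/385
  (Z=0, U=0, W=1, Y=1, X=1, V=3) weight 2/385
  (Z=1, U=0, W=1, Y=2, X=0, V=0) weight 3/308
  … 39 more
Group by Y:
  weight(Y=1) = 31/140
  weight(Y=2) = 3/28
Total weight = 31/140 + 3/28 = 23/70
P(Y=1 | obs) = 31/140 / 23/70 = 31/46
P(Y=2 | obs) = 3/28 / 23/70 = 15/46

P(Y = 1 | obs) = 31/46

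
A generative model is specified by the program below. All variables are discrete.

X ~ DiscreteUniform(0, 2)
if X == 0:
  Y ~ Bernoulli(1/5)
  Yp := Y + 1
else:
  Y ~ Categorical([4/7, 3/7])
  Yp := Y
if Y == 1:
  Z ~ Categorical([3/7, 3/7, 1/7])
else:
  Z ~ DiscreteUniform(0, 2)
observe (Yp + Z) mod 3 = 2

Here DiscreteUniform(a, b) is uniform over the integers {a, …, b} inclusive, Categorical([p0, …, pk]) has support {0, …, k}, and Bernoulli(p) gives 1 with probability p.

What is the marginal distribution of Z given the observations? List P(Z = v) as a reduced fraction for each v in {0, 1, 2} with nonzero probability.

P(Z=0) = 63/809, P(Z=1) = 466/809, P(Z=2) = 280/809

Enumerate traces; 6 have nonzero weight after conditioning:
  (X=0, Y=0, Z=1) weight 4/45
  (X=0, Y=1, Z=0) weight 1/35
  (X=1, Y=0, Z=2) weight 4/63
  (X=1, Y=1, Z=1) weight 3/49
  (X=2, Y=0, Z=2) weight 4/63
  (X=2, Y=1, Z=1) weight 3/49
Group by Z:
  weight(Z=0) = 1/35
  weight(Z=1) = 466/2205
  weight(Z=2) = 8/63
Total weight = 1/35 + 466/2205 + 8/63 = 809/2205
P(Z=0 | obs) = 1/35 / 809/2205 = 63/809
P(Z=1 | obs) = 466/2205 / 809/2205 = 466/809
P(Z=2 | obs) = 8/63 / 809/2205 = 280/809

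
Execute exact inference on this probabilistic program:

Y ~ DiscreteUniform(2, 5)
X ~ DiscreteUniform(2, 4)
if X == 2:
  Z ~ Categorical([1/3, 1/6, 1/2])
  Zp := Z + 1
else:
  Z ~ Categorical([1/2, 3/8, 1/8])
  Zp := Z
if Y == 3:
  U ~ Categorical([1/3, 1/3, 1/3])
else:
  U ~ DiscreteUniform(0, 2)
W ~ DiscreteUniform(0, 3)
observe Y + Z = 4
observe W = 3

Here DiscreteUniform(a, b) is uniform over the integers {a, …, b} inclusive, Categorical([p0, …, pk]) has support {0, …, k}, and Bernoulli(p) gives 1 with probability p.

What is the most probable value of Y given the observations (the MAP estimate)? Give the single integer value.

Enumerate traces; 27 have nonzero weight after conditioning:
  (Y=2, X=2, Z=2, U=0, W=3) weight 1/288
  (Y=2, X=2, Z=2, U=1, W=3) weight 1/288
  (Y=2, X=2, Z=2, U=2, W=3) weight 1/288
  (Y=2, X=3, Z=2, U=0, W=3) weight 1/1152
  (Y=2, X=3, Z=2, U=1, W=3) weight 1/1152
  (Y=2, X=3, Z=2, U=2, W=3) weight 1/1152
  (Y=2, X=4, Z=2, U=0, W=3) weight 1/1152
  (Y=2, X=4, Z=2, U=1, W=3) weight 1/1152
  (Y=3, X=2, Z=1, U=0, W=3) weight 1/864
  (Y=4, X=2, Z=0, U=0, W=3) weight 1/432
  … 17 more
Group by Y:
  weight(Y=2) = 1/64
  weight(Y=3) = 11/576
  weight(Y=4) = 1/36
Total weight = 1/64 + 11/576 + 1/36 = 1/16
P(Y=2 | obs) = 1/64 / 1/16 = 1/4
P(Y=3 | obs) = 11/576 / 1/16 = 11/36
P(Y=4 | obs) = 1/36 / 1/16 = 4/9
argmax = 4

argmax_v P(Y = v | obs) = 4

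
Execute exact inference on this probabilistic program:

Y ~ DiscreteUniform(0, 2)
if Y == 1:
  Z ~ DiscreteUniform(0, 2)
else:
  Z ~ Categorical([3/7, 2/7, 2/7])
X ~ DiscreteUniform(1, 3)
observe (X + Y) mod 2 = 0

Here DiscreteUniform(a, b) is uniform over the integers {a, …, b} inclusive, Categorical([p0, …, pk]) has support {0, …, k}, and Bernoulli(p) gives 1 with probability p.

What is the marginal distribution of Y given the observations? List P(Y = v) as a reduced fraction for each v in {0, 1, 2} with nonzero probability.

P(Y=0) = 1/4, P(Y=1) = 1/2, P(Y=2) = 1/4

Enumerate traces; 12 have nonzero weight after conditioning:
  (Y=0, Z=0, X=2) weight 1/21
  (Y=0, Z=1, X=2) weight 2/63
  (Y=0, Z=2, X=2) weight 2/63
  (Y=1, Z=0, X=1) weight 1/27
  (Y=1, Z=0, X=3) weight 1/27
  (Y=1, Z=1, X=1) weight 1/27
  (Y=1, Z=1, X=3) weight 1/27
  (Y=1, Z=2, X=1) weight 1/27
  (Y=2, Z=0, X=2) weight 1/21
  … 3 more
Group by Y:
  weight(Y=0) = 1/9
  weight(Y=1) = 2/9
  weight(Y=2) = 1/9
Total weight = 1/9 + 2/9 + 1/9 = 4/9
P(Y=0 | obs) = 1/9 / 4/9 = 1/4
P(Y=1 | obs) = 2/9 / 4/9 = 1/2
P(Y=2 | obs) = 1/9 / 4/9 = 1/4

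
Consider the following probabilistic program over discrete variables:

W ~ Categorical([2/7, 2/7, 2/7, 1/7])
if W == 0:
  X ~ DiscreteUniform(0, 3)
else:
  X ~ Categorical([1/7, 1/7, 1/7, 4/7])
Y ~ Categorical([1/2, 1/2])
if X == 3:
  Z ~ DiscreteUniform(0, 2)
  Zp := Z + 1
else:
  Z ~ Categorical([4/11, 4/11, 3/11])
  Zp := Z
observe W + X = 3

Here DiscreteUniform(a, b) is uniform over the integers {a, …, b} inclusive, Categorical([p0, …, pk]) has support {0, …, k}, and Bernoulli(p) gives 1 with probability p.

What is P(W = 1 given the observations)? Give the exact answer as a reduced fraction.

Enumerate traces; 24 have nonzero weight after conditioning:
  (W=0, X=3, Y=0, Z=0) weight 1/84
  (W=0, X=3, Y=0, Z=1) weight 1/84
  (W=0, X=3, Y=0, Z=2) weight 1/84
  (W=0, X=3, Y=1, Z=0) weight 1/84
  (W=0, X=3, Y=1, Z=1) weight 1/84
  (W=0, X=3, Y=1, Z=2) weight 1/84
  (W=1, X=2, Y=0, Z=0) weight 4/539
  (W=1, X=2, Y=0, Z=1) weight 4/539
  (W=2, X=1, Y=0, Z=0) weight 4/539
  (W=3, X=0, Y=0, Z=0) weight 2/539
  … 14 more
Group by W:
  weight(W=0) = 1/14
  weight(W=1) = 2/49
  weight(W=2) = 2/49
  weight(W=3) = 1/49
Total weight = 1/14 + 2/49 + 2/49 + 1/49 = 17/98
P(W=0 | obs) = 1/14 / 17/98 = 7/17
P(W=1 | obs) = 2/49 / 17/98 = 4/17
P(W=2 | obs) = 2/49 / 17/98 = 4/17
P(W=3 | obs) = 1/49 / 17/98 = 2/17

P(W = 1 | obs) = 4/17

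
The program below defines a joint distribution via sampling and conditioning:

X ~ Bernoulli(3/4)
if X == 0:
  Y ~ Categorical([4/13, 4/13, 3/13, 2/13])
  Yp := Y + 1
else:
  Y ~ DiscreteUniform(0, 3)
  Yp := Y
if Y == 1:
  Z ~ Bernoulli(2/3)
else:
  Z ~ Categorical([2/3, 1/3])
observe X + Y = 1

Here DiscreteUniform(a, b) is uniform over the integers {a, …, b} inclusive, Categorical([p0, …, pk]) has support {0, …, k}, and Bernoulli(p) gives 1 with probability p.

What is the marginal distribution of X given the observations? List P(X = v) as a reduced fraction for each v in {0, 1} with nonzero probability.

Enumerate traces; 4 have nonzero weight after conditioning:
  (X=0, Y=1, Z=0) weight 1/39
  (X=0, Y=1, Z=1) weight 2/39
  (X=1, Y=0, Z=0) weight 1/8
  (X=1, Y=0, Z=1) weight 1/16
Group by X:
  weight(X=0) = 1/13
  weight(X=1) = 3/16
Total weight = 1/13 + 3/16 = 55/208
P(X=0 | obs) = 1/13 / 55/208 = 16/55
P(X=1 | obs) = 3/16 / 55/208 = 39/55

P(X=0) = 16/55, P(X=1) = 39/55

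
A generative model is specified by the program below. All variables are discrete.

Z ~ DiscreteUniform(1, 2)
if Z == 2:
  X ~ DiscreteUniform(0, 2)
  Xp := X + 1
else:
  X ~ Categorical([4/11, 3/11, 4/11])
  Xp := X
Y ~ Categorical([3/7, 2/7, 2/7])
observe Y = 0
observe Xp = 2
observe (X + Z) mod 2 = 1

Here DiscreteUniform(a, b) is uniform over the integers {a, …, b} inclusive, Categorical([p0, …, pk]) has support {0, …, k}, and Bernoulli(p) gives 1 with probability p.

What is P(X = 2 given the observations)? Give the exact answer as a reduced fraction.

Enumerate traces; 2 have nonzero weight after conditioning:
  (Z=1, X=2, Y=0) weight 6/77
  (Z=2, X=1, Y=0) weight 1/14
Group by X:
  weight(X=1) = 1/14
  weight(X=2) = 6/77
Total weight = 1/14 + 6/77 = 23/154
P(X=1 | obs) = 1/14 / 23/154 = 11/23
P(X=2 | obs) = 6/77 / 23/154 = 12/23

P(X = 2 | obs) = 12/23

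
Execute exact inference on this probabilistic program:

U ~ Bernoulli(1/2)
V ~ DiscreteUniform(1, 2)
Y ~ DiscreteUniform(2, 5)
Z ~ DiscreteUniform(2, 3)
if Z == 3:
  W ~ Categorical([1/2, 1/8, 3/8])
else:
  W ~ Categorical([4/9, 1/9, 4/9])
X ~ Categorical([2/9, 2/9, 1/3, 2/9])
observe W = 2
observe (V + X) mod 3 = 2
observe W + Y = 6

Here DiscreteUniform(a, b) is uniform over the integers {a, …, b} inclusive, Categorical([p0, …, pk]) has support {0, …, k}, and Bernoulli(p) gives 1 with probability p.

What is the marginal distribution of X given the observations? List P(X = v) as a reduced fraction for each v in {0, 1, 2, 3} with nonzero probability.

Enumerate traces; 12 have nonzero weight after conditioning:
  (U=0, V=1, Y=4, Z=2, W=2, X=1) weight 1/324
  (U=0, V=1, Y=4, Z=3, W=2, X=1) weight 1/384
  (U=0, V=2, Y=4, Z=2, W=2, X=0) weight 1/324
  (U=0, V=2, Y=4, Z=2, W=2, X=3) weight 1/324
  (U=0, V=2, Y=4, Z=3, W=2, X=0) weight 1/384
  (U=0, V=2, Y=4, Z=3, W=2, X=3) weight 1/384
  (U=1, V=1, Y=4, Z=2, W=2, X=1) weight 1/324
  (U=1, V=1, Y=4, Z=3, W=2, X=1) weight 1/384
  … 4 more
Group by X:
  weight(X=0) = 59/5184
  weight(X=1) = 59/5184
  weight(X=3) = 59/5184
Total weight = 59/5184 + 59/5184 + 59/5184 = 59/1728
P(X=0 | obs) = 59/5184 / 59/1728 = 1/3
P(X=1 | obs) = 59/5184 / 59/1728 = 1/3
P(X=3 | obs) = 59/5184 / 59/1728 = 1/3

P(X=0) = 1/3, P(X=1) = 1/3, P(X=3) = 1/3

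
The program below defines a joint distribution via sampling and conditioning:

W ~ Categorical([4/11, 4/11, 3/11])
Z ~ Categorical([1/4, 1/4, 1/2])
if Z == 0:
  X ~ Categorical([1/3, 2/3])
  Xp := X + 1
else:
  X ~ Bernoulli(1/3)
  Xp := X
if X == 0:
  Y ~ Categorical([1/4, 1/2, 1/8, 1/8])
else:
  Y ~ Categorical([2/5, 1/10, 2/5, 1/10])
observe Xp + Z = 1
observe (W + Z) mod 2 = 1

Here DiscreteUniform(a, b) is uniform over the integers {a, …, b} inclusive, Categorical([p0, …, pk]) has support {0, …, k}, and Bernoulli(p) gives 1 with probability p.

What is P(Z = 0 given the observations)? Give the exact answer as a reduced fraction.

P(Z = 0 | obs) = 2/9

Enumerate traces; 12 have nonzero weight after conditioning:
  (W=0, Z=1, X=0, Y=0) weight 1/66
  (W=0, Z=1, X=0, Y=1) weight 1/33
  (W=0, Z=1, X=0, Y=2) weight 1/132
  (W=0, Z=1, X=0, Y=3) weight 1/132
  (W=1, Z=0, X=0, Y=0) weight 1/132
  (W=1, Z=0, X=0, Y=1) weight 1/66
  (W=1, Z=0, X=0, Y=2) weight 1/264
  (W=1, Z=0, X=0, Y=3) weight 1/264
  … 4 more
Group by Z:
  weight(Z=0) = 1/33
  weight(Z=1) = 7/66
Total weight = 1/33 + 7/66 = 3/22
P(Z=0 | obs) = 1/33 / 3/22 = 2/9
P(Z=1 | obs) = 7/66 / 3/22 = 7/9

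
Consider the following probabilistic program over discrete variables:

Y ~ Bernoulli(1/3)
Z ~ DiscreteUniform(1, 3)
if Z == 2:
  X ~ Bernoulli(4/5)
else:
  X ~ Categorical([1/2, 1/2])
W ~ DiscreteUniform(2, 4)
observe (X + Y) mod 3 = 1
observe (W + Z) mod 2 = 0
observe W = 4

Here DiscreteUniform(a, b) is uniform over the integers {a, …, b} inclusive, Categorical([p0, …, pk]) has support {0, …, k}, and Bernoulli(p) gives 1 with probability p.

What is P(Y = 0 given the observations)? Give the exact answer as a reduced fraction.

P(Y = 0 | obs) = 8/9

Enumerate traces; 2 have nonzero weight after conditioning:
  (Y=0, Z=2, X=1, W=4) weight 8/135
  (Y=1, Z=2, X=0, W=4) weight 1/135
Group by Y:
  weight(Y=0) = 8/135
  weight(Y=1) = 1/135
Total weight = 8/135 + 1/135 = 1/15
P(Y=0 | obs) = 8/135 / 1/15 = 8/9
P(Y=1 | obs) = 1/135 / 1/15 = 1/9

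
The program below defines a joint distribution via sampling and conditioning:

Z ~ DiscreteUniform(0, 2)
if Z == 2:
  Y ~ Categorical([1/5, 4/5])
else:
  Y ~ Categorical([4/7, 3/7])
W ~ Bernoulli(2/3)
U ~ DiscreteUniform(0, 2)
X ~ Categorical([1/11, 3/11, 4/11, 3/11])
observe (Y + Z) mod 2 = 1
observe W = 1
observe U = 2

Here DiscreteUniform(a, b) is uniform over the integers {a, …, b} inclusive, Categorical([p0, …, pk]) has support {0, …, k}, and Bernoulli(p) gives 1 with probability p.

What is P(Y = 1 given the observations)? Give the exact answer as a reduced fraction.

P(Y = 1 | obs) = 43/63

Enumerate traces; 12 have nonzero weight after conditioning:
  (Z=0, Y=1, W=1, U=2, X=0) weight 2/693
  (Z=0, Y=1, W=1, U=2, X=1) weight 2/231
  (Z=0, Y=1, W=1, U=2, X=2) weight 8/693
  (Z=0, Y=1, W=1, U=2, X=3) weight 2/231
  (Z=1, Y=0, W=1, U=2, X=0) weight 8/2079
  (Z=1, Y=0, W=1, U=2, X=1) weight 8/693
  (Z=1, Y=0, W=1, U=2, X=2) weight 32/2079
  (Z=1, Y=0, W=1, U=2, X=3) weight 8/693
  … 4 more
Group by Y:
  weight(Y=0) = 8/189
  weight(Y=1) = 86/945
Total weight = 8/189 + 86/945 = 2/15
P(Y=0 | obs) = 8/189 / 2/15 = 20/63
P(Y=1 | obs) = 86/945 / 2/15 = 43/63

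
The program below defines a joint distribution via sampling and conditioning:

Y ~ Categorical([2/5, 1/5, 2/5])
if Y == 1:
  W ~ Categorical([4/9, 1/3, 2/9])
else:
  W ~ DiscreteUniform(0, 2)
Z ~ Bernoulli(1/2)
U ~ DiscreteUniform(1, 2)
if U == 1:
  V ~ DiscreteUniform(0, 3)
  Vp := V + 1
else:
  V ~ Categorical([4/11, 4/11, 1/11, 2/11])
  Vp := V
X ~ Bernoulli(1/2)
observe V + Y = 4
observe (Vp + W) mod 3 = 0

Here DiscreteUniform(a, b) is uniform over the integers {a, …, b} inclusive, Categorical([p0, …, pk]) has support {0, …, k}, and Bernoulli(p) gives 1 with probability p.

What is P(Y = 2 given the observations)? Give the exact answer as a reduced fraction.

P(Y = 2 | obs) = 5/8

Enumerate traces; 16 have nonzero weight after conditioning:
  (Y=1, W=0, Z=0, U=2, V=3, X=0) weight 1/495
  (Y=1, W=0, Z=0, U=2, V=3, X=1) weight 1/495
  (Y=1, W=0, Z=1, U=2, V=3, X=0) weight 1/495
  (Y=1, W=0, Z=1, U=2, V=3, X=1) weight 1/495
  (Y=1, W=2, Z=0, U=1, V=3, X=0) weight 1/720
  (Y=1, W=2, Z=0, U=1, V=3, X=1) weight 1/720
  (Y=1, W=2, Z=1, U=1, V=3, X=0) weight 1/720
  (Y=1, W=2, Z=1, U=1, V=3, X=1) weight 1/720
  (Y=2, W=0, Z=0, U=1, V=2, X=0) weight 1/240
  … 7 more
Group by Y:
  weight(Y=1) = 3/220
  weight(Y=2) = 1/44
Total weight = 3/220 + 1/44 = 2/55
P(Y=1 | obs) = 3/220 / 2/55 = 3/8
P(Y=2 | obs) = 1/44 / 2/55 = 5/8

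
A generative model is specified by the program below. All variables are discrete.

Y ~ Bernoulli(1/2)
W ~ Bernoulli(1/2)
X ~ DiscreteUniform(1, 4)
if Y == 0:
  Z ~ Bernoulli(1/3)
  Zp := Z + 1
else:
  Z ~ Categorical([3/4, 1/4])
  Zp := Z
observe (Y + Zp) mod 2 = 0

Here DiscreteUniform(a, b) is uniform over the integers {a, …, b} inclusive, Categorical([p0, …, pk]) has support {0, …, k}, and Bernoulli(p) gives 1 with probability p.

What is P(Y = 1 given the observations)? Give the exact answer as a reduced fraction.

P(Y = 1 | obs) = 3/7

Enumerate traces; 16 have nonzero weight after conditioning:
  (Y=0, W=0, X=1, Z=1) weight 1/48
  (Y=0, W=0, X=2, Z=1) weight 1/48
  (Y=0, W=0, X=3, Z=1) weight 1/48
  (Y=0, W=0, X=4, Z=1) weight 1/48
  (Y=0, W=1, X=1, Z=1) weight 1/48
  (Y=0, W=1, X=2, Z=1) weight 1/48
  (Y=0, W=1, X=3, Z=1) weight 1/48
  (Y=0, W=1, X=4, Z=1) weight 1/48
  (Y=1, W=0, X=1, Z=1) weight 1/64
  … 7 more
Group by Y:
  weight(Y=0) = 1/6
  weight(Y=1) = 1/8
Total weight = 1/6 + 1/8 = 7/24
P(Y=0 | obs) = 1/6 / 7/24 = 4/7
P(Y=1 | obs) = 1/8 / 7/24 = 3/7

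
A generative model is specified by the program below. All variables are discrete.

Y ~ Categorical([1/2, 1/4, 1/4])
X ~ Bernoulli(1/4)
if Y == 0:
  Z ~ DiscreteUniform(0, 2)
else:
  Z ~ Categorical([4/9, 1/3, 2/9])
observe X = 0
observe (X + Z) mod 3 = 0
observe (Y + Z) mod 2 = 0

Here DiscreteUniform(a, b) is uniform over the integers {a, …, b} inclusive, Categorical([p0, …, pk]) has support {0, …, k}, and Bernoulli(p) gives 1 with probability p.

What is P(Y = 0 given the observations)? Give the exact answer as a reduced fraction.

Enumerate traces; 2 have nonzero weight after conditioning:
  (Y=0, X=0, Z=0) weight 1/8
  (Y=2, X=0, Z=0) weight 1/12
Group by Y:
  weight(Y=0) = 1/8
  weight(Y=2) = 1/12
Total weight = 1/8 + 1/12 = 5/24
P(Y=0 | obs) = 1/8 / 5/24 = 3/5
P(Y=2 | obs) = 1/12 / 5/24 = 2/5

P(Y = 0 | obs) = 3/5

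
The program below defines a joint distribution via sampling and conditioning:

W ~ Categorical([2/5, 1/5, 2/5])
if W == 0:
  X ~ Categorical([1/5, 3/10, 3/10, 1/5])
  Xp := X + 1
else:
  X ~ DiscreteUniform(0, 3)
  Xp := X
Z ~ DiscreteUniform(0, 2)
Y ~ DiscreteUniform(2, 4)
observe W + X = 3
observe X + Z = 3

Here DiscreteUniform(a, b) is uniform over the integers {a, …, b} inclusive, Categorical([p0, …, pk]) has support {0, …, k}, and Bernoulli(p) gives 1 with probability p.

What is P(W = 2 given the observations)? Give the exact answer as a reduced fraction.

P(W = 2 | obs) = 10/23

Enumerate traces; 9 have nonzero weight after conditioning:
  (W=0, X=3, Z=0, Y=2) weight 2/225
  (W=0, X=3, Z=0, Y=3) weight 2/225
  (W=0, X=3, Z=0, Y=4) weight 2/225
  (W=1, X=2, Z=1, Y=2) weight 1/180
  (W=1, X=2, Z=1, Y=3) weight 1/180
  (W=1, X=2, Z=1, Y=4) weight 1/180
  (W=2, X=1, Z=2, Y=2) weight 1/90
  (W=2, X=1, Z=2, Y=3) weight 1/90
  … 1 more
Group by W:
  weight(W=0) = 2/75
  weight(W=1) = 1/60
  weight(W=2) = 1/30
Total weight = 2/75 + 1/60 + 1/30 = 23/300
P(W=0 | obs) = 2/75 / 23/300 = 8/23
P(W=1 | obs) = 1/60 / 23/300 = 5/23
P(W=2 | obs) = 1/30 / 23/300 = 10/23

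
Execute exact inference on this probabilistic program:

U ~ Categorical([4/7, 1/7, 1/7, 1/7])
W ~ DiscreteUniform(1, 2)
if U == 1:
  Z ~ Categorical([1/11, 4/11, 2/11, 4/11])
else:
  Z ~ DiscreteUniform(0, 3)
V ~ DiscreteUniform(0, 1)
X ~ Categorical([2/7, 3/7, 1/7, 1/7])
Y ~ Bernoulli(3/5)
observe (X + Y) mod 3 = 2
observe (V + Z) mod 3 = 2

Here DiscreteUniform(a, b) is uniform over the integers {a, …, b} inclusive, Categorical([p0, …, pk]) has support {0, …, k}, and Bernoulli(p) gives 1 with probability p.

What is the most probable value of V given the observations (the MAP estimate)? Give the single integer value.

Enumerate traces; 32 have nonzero weight after conditioning:
  (U=0, W=1, Z=1, V=1, X=1, Y=1) weight 9/980
  (U=0, W=1, Z=1, V=1, X=2, Y=0) weight 1/490
  (U=0, W=1, Z=2, V=0, X=1, Y=1) weight 9/980
  (U=0, W=1, Z=2, V=0, X=2, Y=0) weight 1/490
  (U=0, W=2, Z=1, V=1, X=1, Y=1) weight 9/980
  (U=0, W=2, Z=1, V=1, X=2, Y=0) weight 1/490
  (U=0, W=2, Z=2, V=0, X=1, Y=1) weight 9/980
  (U=0, W=2, Z=2, V=0, X=2, Y=0) weight 1/490
  … 24 more
Group by V:
  weight(V=0) = 37/980
  weight(V=1) = 41/980
Total weight = 37/980 + 41/980 = 39/490
P(V=0 | obs) = 37/980 / 39/490 = 37/78
P(V=1 | obs) = 41/980 / 39/490 = 41/78
argmax = 1

argmax_v P(V = v | obs) = 1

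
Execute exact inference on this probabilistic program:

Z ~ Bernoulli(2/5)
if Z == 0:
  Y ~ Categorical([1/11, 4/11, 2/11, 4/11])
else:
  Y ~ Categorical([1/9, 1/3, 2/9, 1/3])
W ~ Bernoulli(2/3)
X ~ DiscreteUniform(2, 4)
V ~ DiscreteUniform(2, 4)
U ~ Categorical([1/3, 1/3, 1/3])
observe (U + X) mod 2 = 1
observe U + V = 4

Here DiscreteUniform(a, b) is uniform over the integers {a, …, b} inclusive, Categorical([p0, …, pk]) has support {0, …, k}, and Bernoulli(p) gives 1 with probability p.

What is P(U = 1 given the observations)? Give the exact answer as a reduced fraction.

Enumerate traces; 64 have nonzero weight after conditioning:
  (Z=0, Y=0, W=0, X=2, V=3, U=1) weight 1/1485
  (Z=0, Y=0, W=0, X=3, V=2, U=2) weight 1/1485
  (Z=0, Y=0, W=0, X=3, V=4, U=0) weight 1/1485
  (Z=0, Y=0, W=0, X=4, V=3, U=1) weight 1/1485
  (Z=0, Y=0, W=1, X=2, V=3, U=1) weight 2/1485
  (Z=0, Y=0, W=1, X=3, V=2, U=2) weight 2/1485
  (Z=0, Y=0, W=1, X=3, V=4, U=0) weight 2/1485
  (Z=0, Y=0, W=1, X=4, V=3, U=1) weight 2/1485
  … 56 more
Group by U:
  weight(U=0) = 1/27
  weight(U=1) = 2/27
  weight(U=2) = 1/27
Total weight = 1/27 + 2/27 + 1/27 = 4/27
P(U=0 | obs) = 1/27 / 4/27 = 1/4
P(U=1 | obs) = 2/27 / 4/27 = 1/2
P(U=2 | obs) = 1/27 / 4/27 = 1/4

P(U = 1 | obs) = 1/2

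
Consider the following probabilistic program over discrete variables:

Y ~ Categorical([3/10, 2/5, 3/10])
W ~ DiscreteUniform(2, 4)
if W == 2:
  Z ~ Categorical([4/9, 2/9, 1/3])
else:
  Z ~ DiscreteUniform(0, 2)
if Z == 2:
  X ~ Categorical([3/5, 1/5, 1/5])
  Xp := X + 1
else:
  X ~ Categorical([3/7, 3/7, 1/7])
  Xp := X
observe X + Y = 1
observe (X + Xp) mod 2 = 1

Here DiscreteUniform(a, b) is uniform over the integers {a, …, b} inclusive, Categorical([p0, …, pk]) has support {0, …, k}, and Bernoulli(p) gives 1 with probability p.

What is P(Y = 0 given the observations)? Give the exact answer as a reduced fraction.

P(Y = 0 | obs) = 1/5

Enumerate traces; 6 have nonzero weight after conditioning:
  (Y=0, W=2, Z=2, X=1) weight 1/150
  (Y=0, W=3, Z=2, X=1) weight 1/150
  (Y=0, W=4, Z=2, X=1) weight 1/150
  (Y=1, W=2, Z=2, X=0) weight 2/75
  (Y=1, W=3, Z=2, X=0) weight 2/75
  (Y=1, W=4, Z=2, X=0) weight 2/75
Group by Y:
  weight(Y=0) = 1/50
  weight(Y=1) = 2/25
Total weight = 1/50 + 2/25 = 1/10
P(Y=0 | obs) = 1/50 / 1/10 = 1/5
P(Y=1 | obs) = 2/25 / 1/10 = 4/5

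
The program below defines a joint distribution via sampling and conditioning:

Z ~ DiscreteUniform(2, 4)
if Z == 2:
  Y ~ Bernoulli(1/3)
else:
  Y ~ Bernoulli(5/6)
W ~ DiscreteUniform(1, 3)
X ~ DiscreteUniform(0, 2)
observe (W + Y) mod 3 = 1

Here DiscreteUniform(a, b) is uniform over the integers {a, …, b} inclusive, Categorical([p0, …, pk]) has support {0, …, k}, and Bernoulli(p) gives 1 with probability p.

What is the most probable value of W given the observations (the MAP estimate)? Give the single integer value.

Enumerate traces; 18 have nonzero weight after conditioning:
  (Z=2, Y=0, W=1, X=0) weight 2/81
  (Z=2, Y=0, W=1, X=1) weight 2/81
  (Z=2, Y=0, W=1, X=2) weight 2/81
  (Z=2, Y=1, W=3, X=0) weight 1/81
  (Z=2, Y=1, W=3, X=1) weight 1/81
  (Z=2, Y=1, W=3, X=2) weight 1/81
  (Z=3, Y=0, W=1, X=0) weight 1/162
  (Z=3, Y=0, W=1, X=1) weight 1/162
  … 10 more
Group by W:
  weight(W=1) = 1/9
  weight(W=3) = 2/9
Total weight = 1/9 + 2/9 = 1/3
P(W=1 | obs) = 1/9 / 1/3 = 1/3
P(W=3 | obs) = 2/9 / 1/3 = 2/3
argmax = 3

argmax_v P(W = v | obs) = 3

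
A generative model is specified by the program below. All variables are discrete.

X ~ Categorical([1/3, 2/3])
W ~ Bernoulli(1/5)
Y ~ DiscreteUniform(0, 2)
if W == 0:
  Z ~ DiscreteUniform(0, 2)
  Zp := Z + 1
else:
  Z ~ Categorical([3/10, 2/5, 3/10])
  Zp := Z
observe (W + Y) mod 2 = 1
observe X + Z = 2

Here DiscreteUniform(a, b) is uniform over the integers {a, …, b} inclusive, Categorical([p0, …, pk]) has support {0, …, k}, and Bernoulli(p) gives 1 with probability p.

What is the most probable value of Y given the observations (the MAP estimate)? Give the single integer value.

Enumerate traces; 6 have nonzero weight after conditioning:
  (X=0, W=0, Y=1, Z=2) weight 4/135
  (X=0, W=1, Y=0, Z=2) weight 1/150
  (X=0, W=1, Y=2, Z=2) weight 1/150
  (X=1, W=0, Y=1, Z=1) weight 8/135
  (X=1, W=1, Y=0, Z=1) weight 4/225
  (X=1, W=1, Y=2, Z=1) weight 4/225
Group by Y:
  weight(Y=0) = 11/450
  weight(Y=1) = 4/45
  weight(Y=2) = 11/450
Total weight = 11/450 + 4/45 + 11/450 = 31/225
P(Y=0 | obs) = 11/450 / 31/225 = 11/62
P(Y=1 | obs) = 4/45 / 31/225 = 20/31
P(Y=2 | obs) = 11/450 / 31/225 = 11/62
argmax = 1

argmax_v P(Y = v | obs) = 1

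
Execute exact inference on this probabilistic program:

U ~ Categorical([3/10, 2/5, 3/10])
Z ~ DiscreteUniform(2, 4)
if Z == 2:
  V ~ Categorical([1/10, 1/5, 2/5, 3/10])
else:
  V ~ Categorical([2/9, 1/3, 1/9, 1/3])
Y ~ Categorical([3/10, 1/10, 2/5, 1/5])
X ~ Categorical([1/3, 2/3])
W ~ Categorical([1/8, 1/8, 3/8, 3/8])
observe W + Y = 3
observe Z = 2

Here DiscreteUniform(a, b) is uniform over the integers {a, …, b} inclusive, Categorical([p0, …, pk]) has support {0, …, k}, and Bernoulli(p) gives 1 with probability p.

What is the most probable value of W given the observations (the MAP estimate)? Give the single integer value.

Enumerate traces; 96 have nonzero weight after conditioning:
  (U=0, Z=2, V=0, Y=0, X=0, W=3) weight 3/8000
  (U=0, Z=2, V=0, Y=0, X=1, W=3) weight 3/4000
  (U=0, Z=2, V=0, Y=1, X=0, W=2) weight 1/8000
  (U=0, Z=2, V=0, Y=1, X=1, W=2) weight 1/4000
  (U=0, Z=2, V=0, Y=2, X=0, W=1) weight 1/6000
  (U=0, Z=2, V=0, Y=2, X=1, W=1) weight 1/3000
  (U=0, Z=2, V=0, Y=3, X=0, W=0) weight 1/12000
  (U=0, Z=2, V=0, Y=3, X=1, W=0) weight 1/6000
  … 88 more
Group by W:
  weight(W=0) = 1/120
  weight(W=1) = 1/60
  weight(W=2) = 1/80
  weight(W=3) = 3/80
Total weight = 1/120 + 1/60 + 1/80 + 3/80 = 3/40
P(W=0 | obs) = 1/120 / 3/40 = 1/9
P(W=1 | obs) = 1/60 / 3/40 = 2/9
P(W=2 | obs) = 1/80 / 3/40 = 1/6
P(W=3 | obs) = 3/80 / 3/40 = 1/2
argmax = 3

argmax_v P(W = v | obs) = 3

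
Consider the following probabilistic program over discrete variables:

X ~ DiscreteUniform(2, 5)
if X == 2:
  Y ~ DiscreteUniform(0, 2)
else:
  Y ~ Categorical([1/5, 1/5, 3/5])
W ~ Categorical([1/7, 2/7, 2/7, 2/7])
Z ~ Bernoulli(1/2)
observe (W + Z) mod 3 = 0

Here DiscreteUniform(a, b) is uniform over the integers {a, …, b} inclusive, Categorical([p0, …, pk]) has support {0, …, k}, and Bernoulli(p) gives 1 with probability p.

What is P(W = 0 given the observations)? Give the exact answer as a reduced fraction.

Enumerate traces; 36 have nonzero weight after conditioning:
  (X=2, Y=0, W=0, Z=0) weight 1/168
  (X=2, Y=0, W=2, Z=1) weight 1/84
  (X=2, Y=0, W=3, Z=0) weight 1/84
  (X=2, Y=1, W=0, Z=0) weight 1/168
  (X=2, Y=1, W=2, Z=1) weight 1/84
  (X=2, Y=1, W=3, Z=0) weight 1/84
  (X=2, Y=2, W=0, Z=0) weight 1/168
  (X=2, Y=2, W=2, Z=1) weight 1/84
  … 28 more
Group by W:
  weight(W=0) = 1/14
  weight(W=2) = 1/7
  weight(W=3) = 1/7
Total weight = 1/14 + 1/7 + 1/7 = 5/14
P(W=0 | obs) = 1/14 / 5/14 = 1/5
P(W=2 | obs) = 1/7 / 5/14 = 2/5
P(W=3 | obs) = 1/7 / 5/14 = 2/5

P(W = 0 | obs) = 1/5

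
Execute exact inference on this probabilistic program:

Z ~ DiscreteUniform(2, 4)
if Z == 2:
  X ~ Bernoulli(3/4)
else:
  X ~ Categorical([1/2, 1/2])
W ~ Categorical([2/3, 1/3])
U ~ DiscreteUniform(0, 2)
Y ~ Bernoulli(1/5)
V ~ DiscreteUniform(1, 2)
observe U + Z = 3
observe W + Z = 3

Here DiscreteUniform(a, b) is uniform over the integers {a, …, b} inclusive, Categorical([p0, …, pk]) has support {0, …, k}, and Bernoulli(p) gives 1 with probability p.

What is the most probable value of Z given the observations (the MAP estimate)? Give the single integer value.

argmax_v P(Z = v | obs) = 3

Enumerate traces; 16 have nonzero weight after conditioning:
  (Z=2, X=0, W=1, U=1, Y=0, V=1) weight 1/270
  (Z=2, X=0, W=1, U=1, Y=0, V=2) weight 1/270
  (Z=2, X=0, W=1, U=1, Y=1, V=1) weight 1/1080
  (Z=2, X=0, W=1, U=1, Y=1, V=2) weight 1/1080
  (Z=2, X=1, W=1, U=1, Y=0, V=1) weight 1/90
  (Z=2, X=1, W=1, U=1, Y=0, V=2) weight 1/90
  (Z=2, X=1, W=1, U=1, Y=1, V=1) weight 1/360
  (Z=2, X=1, W=1, U=1, Y=1, V=2) weight 1/360
  (Z=3, X=0, W=0, U=0, Y=0, V=1) weight 2/135
  … 7 more
Group by Z:
  weight(Z=2) = 1/27
  weight(Z=3) = 2/27
Total weight = 1/27 + 2/27 = 1/9
P(Z=2 | obs) = 1/27 / 1/9 = 1/3
P(Z=3 | obs) = 2/27 / 1/9 = 2/3
argmax = 3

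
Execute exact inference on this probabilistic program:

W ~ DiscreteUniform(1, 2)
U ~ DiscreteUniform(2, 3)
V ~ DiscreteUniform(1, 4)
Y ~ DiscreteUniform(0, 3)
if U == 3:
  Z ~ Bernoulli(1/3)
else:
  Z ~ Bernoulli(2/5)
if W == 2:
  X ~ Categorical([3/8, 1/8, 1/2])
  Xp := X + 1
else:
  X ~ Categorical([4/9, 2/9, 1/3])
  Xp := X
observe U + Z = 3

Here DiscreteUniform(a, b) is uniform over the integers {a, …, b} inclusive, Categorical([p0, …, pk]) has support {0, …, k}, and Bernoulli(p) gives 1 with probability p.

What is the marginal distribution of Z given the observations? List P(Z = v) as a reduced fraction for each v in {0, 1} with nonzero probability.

Enumerate traces; 192 have nonzero weight after conditioning:
  (W=1, U=2, V=1, Y=0, Z=1, X=0) weight 1/360
  (W=1, U=2, V=1, Y=0, Z=1, X=1) weight 1/720
  (W=1, U=2, V=1, Y=0, Z=1, X=2) weight 1/480
  (W=1, U=2, V=1, Y=1, Z=1, X=0) weight 1/360
  (W=1, U=2, V=1, Y=1, Z=1, X=1) weight 1/720
  (W=1, U=2, V=1, Y=1, Z=1, X=2) weight 1/480
  (W=1, U=2, V=1, Y=2, Z=1, X=0) weight 1/360
  (W=1, U=2, V=1, Y=2, Z=1, X=1) weight 1/720
  (W=1, U=3, V=1, Y=0, Z=0, X=0) weight 1/216
  … 183 more
Group by Z:
  weight(Z=0) = 1/3
  weight(Z=1) = 1/5
Total weight = 1/3 + 1/5 = 8/15
P(Z=0 | obs) = 1/3 / 8/15 = 5/8
P(Z=1 | obs) = 1/5 / 8/15 = 3/8

P(Z=0) = 5/8, P(Z=1) = 3/8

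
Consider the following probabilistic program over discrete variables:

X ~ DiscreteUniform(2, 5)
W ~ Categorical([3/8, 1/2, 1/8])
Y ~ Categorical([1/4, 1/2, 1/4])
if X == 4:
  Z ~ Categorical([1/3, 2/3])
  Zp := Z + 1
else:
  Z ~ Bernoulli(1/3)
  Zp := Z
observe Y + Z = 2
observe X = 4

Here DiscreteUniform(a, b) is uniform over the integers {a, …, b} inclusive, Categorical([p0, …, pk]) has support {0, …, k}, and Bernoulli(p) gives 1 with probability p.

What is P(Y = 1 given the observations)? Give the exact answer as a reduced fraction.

P(Y = 1 | obs) = 4/5

Enumerate traces; 6 have nonzero weight after conditioning:
  (X=4, W=0, Y=1, Z=1) weight 1/32
  (X=4, W=0, Y=2, Z=0) weight 1/128
  (X=4, W=1, Y=1, Z=1) weight 1/24
  (X=4, W=1, Y=2, Z=0) weight 1/96
  (X=4, W=2, Y=1, Z=1) weight 1/96
  (X=4, W=2, Y=2, Z=0) weight 1/384
Group by Y:
  weight(Y=1) = 1/12
  weight(Y=2) = 1/48
Total weight = 1/12 + 1/48 = 5/48
P(Y=1 | obs) = 1/12 / 5/48 = 4/5
P(Y=2 | obs) = 1/48 / 5/48 = 1/5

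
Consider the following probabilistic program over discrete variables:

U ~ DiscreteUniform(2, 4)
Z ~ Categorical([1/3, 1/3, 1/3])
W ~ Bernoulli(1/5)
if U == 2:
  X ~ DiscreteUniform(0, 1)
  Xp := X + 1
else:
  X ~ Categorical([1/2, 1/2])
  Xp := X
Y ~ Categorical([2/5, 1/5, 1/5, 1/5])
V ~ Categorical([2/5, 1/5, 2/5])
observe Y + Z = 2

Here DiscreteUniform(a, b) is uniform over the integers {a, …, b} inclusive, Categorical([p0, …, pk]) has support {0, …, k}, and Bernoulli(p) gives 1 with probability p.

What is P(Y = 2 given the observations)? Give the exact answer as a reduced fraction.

P(Y = 2 | obs) = 1/4

Enumerate traces; 108 have nonzero weight after conditioning:
  (U=2, Z=0, W=0, X=0, Y=2, V=0) weight 4/1125
  (U=2, Z=0, W=0, X=0, Y=2, V=1) weight 2/1125
  (U=2, Z=0, W=0, X=0, Y=2, V=2) weight 4/1125
  (U=2, Z=0, W=0, X=1, Y=2, V=0) weight 4/1125
  (U=2, Z=0, W=0, X=1, Y=2, V=1) weight 2/1125
  (U=2, Z=0, W=0, X=1, Y=2, V=2) weight 4/1125
  (U=2, Z=0, W=1, X=0, Y=2, V=0) weight 1/1125
  (U=2, Z=0, W=1, X=0, Y=2, V=1) weight 1/2250
  (U=2, Z=1, W=0, X=0, Y=1, V=0) weight 4/1125
  (U=2, Z=2, W=0, X=0, Y=0, V=0) weight 8/1125
  … 98 more
Group by Y:
  weight(Y=0) = 2/15
  weight(Y=1) = 1/15
  weight(Y=2) = 1/15
Total weight = 2/15 + 1/15 + 1/15 = 4/15
P(Y=0 | obs) = 2/15 / 4/15 = 1/2
P(Y=1 | obs) = 1/15 / 4/15 = 1/4
P(Y=2 | obs) = 1/15 / 4/15 = 1/4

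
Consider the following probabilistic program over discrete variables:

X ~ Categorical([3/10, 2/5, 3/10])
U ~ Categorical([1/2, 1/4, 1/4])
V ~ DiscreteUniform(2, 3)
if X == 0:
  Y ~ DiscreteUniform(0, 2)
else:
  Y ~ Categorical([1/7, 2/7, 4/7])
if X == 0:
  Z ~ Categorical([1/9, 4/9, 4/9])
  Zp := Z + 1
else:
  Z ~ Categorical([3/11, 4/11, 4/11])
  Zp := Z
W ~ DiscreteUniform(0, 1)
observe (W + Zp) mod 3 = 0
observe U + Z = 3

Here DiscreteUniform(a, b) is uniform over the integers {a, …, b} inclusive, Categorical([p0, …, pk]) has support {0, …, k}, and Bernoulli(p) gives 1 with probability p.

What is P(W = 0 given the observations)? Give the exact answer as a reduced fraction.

Enumerate traces; 24 have nonzero weight after conditioning:
  (X=0, U=1, V=2, Y=0, Z=2, W=0) weight 1/360
  (X=0, U=1, V=2, Y=1, Z=2, W=0) weight 1/360
  (X=0, U=1, V=2, Y=2, Z=2, W=0) weight 1/360
  (X=0, U=1, V=3, Y=0, Z=2, W=0) weight 1/360
  (X=0, U=1, V=3, Y=1, Z=2, W=0) weight 1/360
  (X=0, U=1, V=3, Y=2, Z=2, W=0) weight 1/360
  (X=0, U=2, V=2, Y=0, Z=1, W=1) weight 1/360
  (X=0, U=2, V=2, Y=1, Z=1, W=1) weight 1/360
  … 16 more
Group by W:
  weight(W=0) = 1/60
  weight(W=1) = 8/165
Total weight = 1/60 + 8/165 = 43/660
P(W=0 | obs) = 1/60 / 43/660 = 11/43
P(W=1 | obs) = 8/165 / 43/660 = 32/43

P(W = 0 | obs) = 11/43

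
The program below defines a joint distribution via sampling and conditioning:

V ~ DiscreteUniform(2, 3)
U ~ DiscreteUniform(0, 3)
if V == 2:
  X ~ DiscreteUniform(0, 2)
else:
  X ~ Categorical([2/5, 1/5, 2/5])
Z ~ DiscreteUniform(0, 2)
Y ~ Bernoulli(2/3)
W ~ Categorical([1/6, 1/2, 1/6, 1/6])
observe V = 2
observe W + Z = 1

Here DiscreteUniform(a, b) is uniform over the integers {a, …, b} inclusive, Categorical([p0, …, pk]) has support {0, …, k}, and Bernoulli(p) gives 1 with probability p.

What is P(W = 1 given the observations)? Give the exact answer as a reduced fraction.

P(W = 1 | obs) = 3/4

Enumerate traces; 48 have nonzero weight after conditioning:
  (V=2, U=0, X=0, Z=0, Y=0, W=1) weight 1/432
  (V=2, U=0, X=0, Z=0, Y=1, W=1) weight 1/216
  (V=2, U=0, X=0, Z=1, Y=0, W=0) weight 1/1296
  (V=2, U=0, X=0, Z=1, Y=1, W=0) weight 1/648
  (V=2, U=0, X=1, Z=0, Y=0, W=1) weight 1/432
  (V=2, U=0, X=1, Z=0, Y=1, W=1) weight 1/216
  (V=2, U=0, X=1, Z=1, Y=0, W=0) weight 1/1296
  (V=2, U=0, X=1, Z=1, Y=1, W=0) weight 1/648
  … 40 more
Group by W:
  weight(W=0) = 1/36
  weight(W=1) = 1/12
Total weight = 1/36 + 1/12 = 1/9
P(W=0 | obs) = 1/36 / 1/9 = 1/4
P(W=1 | obs) = 1/12 / 1/9 = 3/4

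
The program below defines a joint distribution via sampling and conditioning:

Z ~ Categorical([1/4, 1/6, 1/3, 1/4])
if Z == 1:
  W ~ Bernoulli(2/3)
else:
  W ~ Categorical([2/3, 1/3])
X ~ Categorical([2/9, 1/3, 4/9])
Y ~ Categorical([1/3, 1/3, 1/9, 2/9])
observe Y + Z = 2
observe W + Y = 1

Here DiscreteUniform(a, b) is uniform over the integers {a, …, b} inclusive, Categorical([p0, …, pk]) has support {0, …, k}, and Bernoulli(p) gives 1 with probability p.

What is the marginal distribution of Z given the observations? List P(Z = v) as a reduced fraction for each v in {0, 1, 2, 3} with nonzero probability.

Enumerate traces; 6 have nonzero weight after conditioning:
  (Z=1, W=0, X=0, Y=1) weight 1/243
  (Z=1, W=0, X=1, Y=1) weight 1/162
  (Z=1, W=0, X=2, Y=1) weight 2/243
  (Z=2, W=1, X=0, Y=0) weight 2/243
  (Z=2, W=1, X=1, Y=0) weight 1/81
  (Z=2, W=1, X=2, Y=0) weight 4/243
Group by Z:
  weight(Z=1) = 1/54
  weight(Z=2) = 1/27
Total weight = 1/54 + 1/27 = 1/18
P(Z=1 | obs) = 1/54 / 1/18 = 1/3
P(Z=2 | obs) = 1/27 / 1/18 = 2/3

P(Z=1) = 1/3, P(Z=2) = 2/3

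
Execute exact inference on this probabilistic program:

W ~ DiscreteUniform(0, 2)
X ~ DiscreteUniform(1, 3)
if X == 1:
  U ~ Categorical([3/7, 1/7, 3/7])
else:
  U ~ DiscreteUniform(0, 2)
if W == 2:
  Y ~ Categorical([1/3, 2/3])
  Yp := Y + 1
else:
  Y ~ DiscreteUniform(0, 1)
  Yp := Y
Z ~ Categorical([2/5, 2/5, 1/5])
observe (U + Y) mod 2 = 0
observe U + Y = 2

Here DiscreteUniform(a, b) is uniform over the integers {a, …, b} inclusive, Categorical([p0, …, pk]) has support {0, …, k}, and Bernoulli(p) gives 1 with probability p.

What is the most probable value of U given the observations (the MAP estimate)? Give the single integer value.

Enumerate traces; 54 have nonzero weight after conditioning:
  (W=0, X=1, U=1, Y=1, Z=0) weight 1/315
  (W=0, X=1, U=1, Y=1, Z=1) weight 1/315
  (W=0, X=1, U=1, Y=1, Z=2) weight 1/630
  (W=0, X=1, U=2, Y=0, Z=0) weight 1/105
  (W=0, X=1, U=2, Y=0, Z=1) weight 1/105
  (W=0, X=1, U=2, Y=0, Z=2) weight 1/210
  (W=0, X=2, U=1, Y=1, Z=0) weight 1/135
  (W=0, X=2, U=1, Y=1, Z=1) weight 1/135
  … 46 more
Group by U:
  weight(U=1) = 85/567
  weight(U=2) = 92/567
Total weight = 85/567 + 92/567 = 59/189
P(U=1 | obs) = 85/567 / 59/189 = 85/177
P(U=2 | obs) = 92/567 / 59/189 = 92/177
argmax = 2

argmax_v P(U = v | obs) = 2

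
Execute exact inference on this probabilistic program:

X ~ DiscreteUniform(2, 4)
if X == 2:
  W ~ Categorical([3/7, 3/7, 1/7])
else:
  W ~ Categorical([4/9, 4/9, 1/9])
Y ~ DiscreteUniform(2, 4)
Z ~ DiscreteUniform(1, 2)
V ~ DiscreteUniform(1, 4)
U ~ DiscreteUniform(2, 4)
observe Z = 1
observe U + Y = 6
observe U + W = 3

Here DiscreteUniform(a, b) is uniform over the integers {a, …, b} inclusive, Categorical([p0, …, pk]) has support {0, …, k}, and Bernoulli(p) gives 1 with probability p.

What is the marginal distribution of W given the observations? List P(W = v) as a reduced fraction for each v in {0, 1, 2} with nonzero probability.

Enumerate traces; 24 have nonzero weight after conditioning:
  (X=2, W=0, Y=3, Z=1, V=1, U=3) weight 1/504
  (X=2, W=0, Y=3, Z=1, V=2, U=3) weight 1/504
  (X=2, W=0, Y=3, Z=1, V=3, U=3) weight 1/504
  (X=2, W=0, Y=3, Z=1, V=4, U=3) weight 1/504
  (X=2, W=1, Y=4, Z=1, V=1, U=2) weight 1/504
  (X=2, W=1, Y=4, Z=1, V=2, U=2) weight 1/504
  (X=2, W=1, Y=4, Z=1, V=3, U=2) weight 1/504
  (X=2, W=1, Y=4, Z=1, V=4, U=2) weight 1/504
  … 16 more
Group by W:
  weight(W=0) = 83/3402
  weight(W=1) = 83/3402
Total weight = 83/3402 + 83/3402 = 83/1701
P(W=0 | obs) = 83/3402 / 83/1701 = 1/2
P(W=1 | obs) = 83/3402 / 83/1701 = 1/2

P(W=0) = 1/2, P(W=1) = 1/2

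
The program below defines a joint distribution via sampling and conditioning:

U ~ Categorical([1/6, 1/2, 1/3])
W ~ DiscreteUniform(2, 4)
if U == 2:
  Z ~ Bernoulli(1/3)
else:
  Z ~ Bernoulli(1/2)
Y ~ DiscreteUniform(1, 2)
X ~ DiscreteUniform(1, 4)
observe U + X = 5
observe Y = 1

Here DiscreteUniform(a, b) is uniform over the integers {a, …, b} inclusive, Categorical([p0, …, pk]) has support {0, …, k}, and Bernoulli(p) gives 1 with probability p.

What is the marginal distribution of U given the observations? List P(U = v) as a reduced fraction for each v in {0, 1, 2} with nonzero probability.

P(U=1) = 3/5, P(U=2) = 2/5

Enumerate traces; 12 have nonzero weight after conditioning:
  (U=1, W=2, Z=0, Y=1, X=4) weight 1/96
  (U=1, W=2, Z=1, Y=1, X=4) weight 1/96
  (U=1, W=3, Z=0, Y=1, X=4) weight 1/96
  (U=1, W=3, Z=1, Y=1, X=4) weight 1/96
  (U=1, W=4, Z=0, Y=1, X=4) weight 1/96
  (U=1, W=4, Z=1, Y=1, X=4) weight 1/96
  (U=2, W=2, Z=0, Y=1, X=3) weight 1/108
  (U=2, W=2, Z=1, Y=1, X=3) weight 1/216
  … 4 more
Group by U:
  weight(U=1) = 1/16
  weight(U=2) = 1/24
Total weight = 1/16 + 1/24 = 5/48
P(U=1 | obs) = 1/16 / 5/48 = 3/5
P(U=2 | obs) = 1/24 / 5/48 = 2/5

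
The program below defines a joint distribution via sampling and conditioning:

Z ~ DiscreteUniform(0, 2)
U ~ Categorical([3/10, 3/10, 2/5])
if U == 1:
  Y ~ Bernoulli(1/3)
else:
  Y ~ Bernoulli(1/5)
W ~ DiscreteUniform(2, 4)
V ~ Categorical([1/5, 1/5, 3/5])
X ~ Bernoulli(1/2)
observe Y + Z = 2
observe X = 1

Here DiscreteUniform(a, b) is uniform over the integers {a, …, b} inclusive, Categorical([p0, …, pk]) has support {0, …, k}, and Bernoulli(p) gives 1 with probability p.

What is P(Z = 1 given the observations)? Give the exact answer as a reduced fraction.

P(Z = 1 | obs) = 6/25

Enumerate traces; 54 have nonzero weight after conditioning:
  (Z=1, U=0, Y=1, W=2, V=0, X=1) weight 1/1500
  (Z=1, U=0, Y=1, W=2, V=1, X=1) weight 1/1500
  (Z=1, U=0, Y=1, W=2, V=2, X=1) weight 1/500
  (Z=1, U=0, Y=1, W=3, V=0, X=1) weight 1/1500
  (Z=1, U=0, Y=1, W=3, V=1, X=1) weight 1/1500
  (Z=1, U=0, Y=1, W=3, V=2, X=1) weight 1/500
  (Z=1, U=0, Y=1, W=4, V=0, X=1) weight 1/1500
  (Z=1, U=0, Y=1, W=4, V=1, X=1) weight 1/1500
  (Z=2, U=0, Y=0, W=2, V=0, X=1) weight 1/375
  … 45 more
Group by Z:
  weight(Z=1) = 1/25
  weight(Z=2) = 19/150
Total weight = 1/25 + 19/150 = 1/6
P(Z=1 | obs) = 1/25 / 1/6 = 6/25
P(Z=2 | obs) = 19/150 / 1/6 = 19/25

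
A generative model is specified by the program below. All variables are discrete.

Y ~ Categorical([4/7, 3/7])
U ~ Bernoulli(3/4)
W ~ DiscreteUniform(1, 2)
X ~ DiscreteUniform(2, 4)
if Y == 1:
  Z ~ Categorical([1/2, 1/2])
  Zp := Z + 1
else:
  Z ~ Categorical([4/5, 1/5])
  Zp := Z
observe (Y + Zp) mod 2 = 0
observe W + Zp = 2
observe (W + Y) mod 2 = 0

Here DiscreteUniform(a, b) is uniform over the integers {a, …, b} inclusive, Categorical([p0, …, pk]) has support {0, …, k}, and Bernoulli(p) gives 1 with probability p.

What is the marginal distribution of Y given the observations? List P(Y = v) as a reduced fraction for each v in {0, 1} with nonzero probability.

Enumerate traces; 12 have nonzero weight after conditioning:
  (Y=0, U=0, W=2, X=2, Z=0) weight 2/105
  (Y=0, U=0, W=2, X=3, Z=0) weight 2/105
  (Y=0, U=0, W=2, X=4, Z=0) weight 2/105
  (Y=0, U=1, W=2, X=2, Z=0) weight 2/35
  (Y=0, U=1, W=2, X=3, Z=0) weight 2/35
  (Y=0, U=1, W=2, X=4, Z=0) weight 2/35
  (Y=1, U=0, W=1, X=2, Z=0) weight 1/112
  (Y=1, U=0, W=1, X=3, Z=0) weight 1/112
  … 4 more
Group by Y:
  weight(Y=0) = 8/35
  weight(Y=1) = 3/28
Total weight = 8/35 + 3/28 = 47/140
P(Y=0 | obs) = 8/35 / 47/140 = 32/47
P(Y=1 | obs) = 3/28 / 47/140 = 15/47

P(Y=0) = 32/47, P(Y=1) = 15/47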